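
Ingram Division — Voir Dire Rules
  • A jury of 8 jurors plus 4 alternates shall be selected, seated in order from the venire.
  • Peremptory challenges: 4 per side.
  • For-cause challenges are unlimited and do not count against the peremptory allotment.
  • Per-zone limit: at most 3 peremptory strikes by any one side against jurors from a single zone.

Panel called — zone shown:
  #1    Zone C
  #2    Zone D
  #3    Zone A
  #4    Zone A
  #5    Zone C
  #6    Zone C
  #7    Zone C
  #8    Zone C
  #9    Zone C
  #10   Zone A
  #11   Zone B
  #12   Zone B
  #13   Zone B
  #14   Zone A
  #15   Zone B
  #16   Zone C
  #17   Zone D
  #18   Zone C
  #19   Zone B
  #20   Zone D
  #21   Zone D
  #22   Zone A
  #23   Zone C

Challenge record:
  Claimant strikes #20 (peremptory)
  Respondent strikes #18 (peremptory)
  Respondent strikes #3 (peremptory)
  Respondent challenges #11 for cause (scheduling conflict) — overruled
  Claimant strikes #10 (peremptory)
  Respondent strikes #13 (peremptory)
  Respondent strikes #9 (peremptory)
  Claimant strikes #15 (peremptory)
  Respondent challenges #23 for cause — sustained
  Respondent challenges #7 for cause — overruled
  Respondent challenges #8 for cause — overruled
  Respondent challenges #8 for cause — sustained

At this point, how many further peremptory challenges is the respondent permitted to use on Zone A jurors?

Respondent peremptories so far: #18, #3, #13, #9 — 4 of 4 used, 0 left overall.
Against Zone A: #3 — 1 used; per-zone cap 3 leaves 2.
Binding limit: min(0, 2) = 0.

0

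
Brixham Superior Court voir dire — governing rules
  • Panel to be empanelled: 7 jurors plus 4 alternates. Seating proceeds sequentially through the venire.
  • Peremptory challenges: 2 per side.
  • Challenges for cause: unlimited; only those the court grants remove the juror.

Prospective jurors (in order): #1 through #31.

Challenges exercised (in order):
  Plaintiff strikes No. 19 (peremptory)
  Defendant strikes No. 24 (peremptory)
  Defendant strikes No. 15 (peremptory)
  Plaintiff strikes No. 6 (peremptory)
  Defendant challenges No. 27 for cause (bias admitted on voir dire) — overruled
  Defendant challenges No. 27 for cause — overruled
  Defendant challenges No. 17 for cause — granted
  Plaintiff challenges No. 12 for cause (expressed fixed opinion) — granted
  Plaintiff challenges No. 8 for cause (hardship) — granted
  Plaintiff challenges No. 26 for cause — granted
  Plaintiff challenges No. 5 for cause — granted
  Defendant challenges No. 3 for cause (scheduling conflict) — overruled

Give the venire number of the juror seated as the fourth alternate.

Removed: #5, #6, #8, #12, #15, #17, #19, #24, #26. (#3, #27 stay — for-cause denied.)
Filling seats in venire order through position 11: #1, #2, #3, #4, #7, #9, #10, #11, #13, #14, #16.
So alternate 4 is #16.

16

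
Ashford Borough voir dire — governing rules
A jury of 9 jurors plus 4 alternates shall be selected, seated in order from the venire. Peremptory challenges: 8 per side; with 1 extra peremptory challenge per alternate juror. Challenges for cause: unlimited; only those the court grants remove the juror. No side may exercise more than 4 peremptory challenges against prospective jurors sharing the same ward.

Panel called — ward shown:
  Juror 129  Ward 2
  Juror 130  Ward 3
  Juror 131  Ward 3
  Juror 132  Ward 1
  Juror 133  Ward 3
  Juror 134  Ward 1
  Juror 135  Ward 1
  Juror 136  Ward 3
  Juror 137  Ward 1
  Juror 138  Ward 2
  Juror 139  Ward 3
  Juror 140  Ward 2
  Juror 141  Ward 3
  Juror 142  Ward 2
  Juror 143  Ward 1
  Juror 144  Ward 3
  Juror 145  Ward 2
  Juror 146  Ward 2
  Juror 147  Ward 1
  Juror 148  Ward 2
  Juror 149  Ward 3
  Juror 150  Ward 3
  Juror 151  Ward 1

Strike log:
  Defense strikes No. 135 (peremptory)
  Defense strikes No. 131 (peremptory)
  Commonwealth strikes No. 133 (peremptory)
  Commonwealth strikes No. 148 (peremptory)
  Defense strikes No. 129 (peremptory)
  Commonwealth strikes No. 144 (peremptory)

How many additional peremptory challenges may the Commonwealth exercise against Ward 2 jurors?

Commonwealth peremptories so far: #133, #148, #144 — 3 of 12 used, 9 left overall.
Against Ward 2: #148 — 1 used; per-ward cap 4 leaves 3.
Binding limit: min(9, 3) = 3.

3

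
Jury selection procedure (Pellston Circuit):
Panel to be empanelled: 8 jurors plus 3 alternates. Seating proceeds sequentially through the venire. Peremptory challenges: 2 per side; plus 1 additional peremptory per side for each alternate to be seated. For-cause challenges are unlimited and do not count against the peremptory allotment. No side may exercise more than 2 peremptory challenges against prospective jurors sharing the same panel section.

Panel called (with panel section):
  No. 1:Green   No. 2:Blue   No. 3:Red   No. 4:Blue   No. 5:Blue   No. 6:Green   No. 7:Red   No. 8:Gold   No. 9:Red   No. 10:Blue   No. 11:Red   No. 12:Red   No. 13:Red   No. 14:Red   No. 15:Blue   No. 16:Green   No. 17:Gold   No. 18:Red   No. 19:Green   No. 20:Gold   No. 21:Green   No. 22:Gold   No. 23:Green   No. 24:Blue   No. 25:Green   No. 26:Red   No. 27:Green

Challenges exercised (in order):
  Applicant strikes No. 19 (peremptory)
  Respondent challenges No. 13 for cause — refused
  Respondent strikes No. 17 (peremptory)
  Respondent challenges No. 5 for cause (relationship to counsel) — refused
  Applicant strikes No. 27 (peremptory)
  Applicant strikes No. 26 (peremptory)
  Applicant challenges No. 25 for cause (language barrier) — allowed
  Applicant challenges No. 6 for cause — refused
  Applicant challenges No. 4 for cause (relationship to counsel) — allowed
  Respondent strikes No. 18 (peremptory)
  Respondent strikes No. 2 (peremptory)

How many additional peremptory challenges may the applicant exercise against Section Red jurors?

Applicant peremptories so far: #19, #27, #26 — 3 of 5 used, 2 left overall.
Against Section Red: #26 — 1 used; per-section cap 2 leaves 1.
Binding limit: min(2, 1) = 1.

1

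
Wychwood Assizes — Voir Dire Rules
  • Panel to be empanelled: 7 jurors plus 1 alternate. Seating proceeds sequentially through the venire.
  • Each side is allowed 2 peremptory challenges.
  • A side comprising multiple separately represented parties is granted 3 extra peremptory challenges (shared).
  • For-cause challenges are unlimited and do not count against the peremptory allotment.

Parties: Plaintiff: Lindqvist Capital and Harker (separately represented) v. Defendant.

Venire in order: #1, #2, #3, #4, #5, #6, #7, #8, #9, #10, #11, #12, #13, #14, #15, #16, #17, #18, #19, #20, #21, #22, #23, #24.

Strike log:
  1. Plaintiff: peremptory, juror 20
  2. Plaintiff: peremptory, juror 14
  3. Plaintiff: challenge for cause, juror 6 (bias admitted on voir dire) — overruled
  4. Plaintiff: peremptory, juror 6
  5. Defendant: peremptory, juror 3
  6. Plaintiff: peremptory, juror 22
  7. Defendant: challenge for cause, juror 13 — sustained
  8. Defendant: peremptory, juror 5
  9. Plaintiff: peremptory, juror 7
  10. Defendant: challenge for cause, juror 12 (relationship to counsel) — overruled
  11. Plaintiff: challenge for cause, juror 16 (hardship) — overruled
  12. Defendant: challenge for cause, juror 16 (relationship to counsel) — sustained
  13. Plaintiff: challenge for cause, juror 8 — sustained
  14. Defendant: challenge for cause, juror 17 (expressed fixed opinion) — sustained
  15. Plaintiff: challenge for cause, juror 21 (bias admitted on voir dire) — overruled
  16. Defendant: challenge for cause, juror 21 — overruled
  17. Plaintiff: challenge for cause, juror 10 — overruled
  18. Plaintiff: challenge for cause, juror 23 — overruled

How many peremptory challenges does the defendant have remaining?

Defendant allotment: 2.
Defendant peremptories used: #3, #5 — 2 (for-cause on #13, #12, #16, #17, #21 don't count).
Remaining: 2 − 2 = 0.

0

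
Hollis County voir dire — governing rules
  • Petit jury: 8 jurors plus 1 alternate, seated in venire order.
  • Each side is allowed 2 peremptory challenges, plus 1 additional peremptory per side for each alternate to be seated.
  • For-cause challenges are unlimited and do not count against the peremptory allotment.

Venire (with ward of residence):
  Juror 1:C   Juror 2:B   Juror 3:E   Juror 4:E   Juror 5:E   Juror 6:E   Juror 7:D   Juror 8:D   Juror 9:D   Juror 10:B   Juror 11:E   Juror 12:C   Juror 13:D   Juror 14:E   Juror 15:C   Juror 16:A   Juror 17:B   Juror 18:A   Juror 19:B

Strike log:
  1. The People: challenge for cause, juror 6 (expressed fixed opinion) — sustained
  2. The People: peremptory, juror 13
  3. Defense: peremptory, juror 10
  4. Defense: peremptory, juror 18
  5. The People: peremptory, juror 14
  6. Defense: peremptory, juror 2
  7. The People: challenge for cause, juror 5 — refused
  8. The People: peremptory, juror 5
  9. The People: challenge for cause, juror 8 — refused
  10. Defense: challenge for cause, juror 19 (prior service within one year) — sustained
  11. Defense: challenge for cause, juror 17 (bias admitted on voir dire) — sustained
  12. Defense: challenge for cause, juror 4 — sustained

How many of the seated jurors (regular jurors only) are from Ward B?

0

Removed: #2, #4, #5, #6, #10, #13, #14, #17, #18, #19.
Seated jurors 1–8: #1, #3, #7, #8, #9, #11, #12, #15 (alternates #16 not counted).
None of those are in Ward B → 0.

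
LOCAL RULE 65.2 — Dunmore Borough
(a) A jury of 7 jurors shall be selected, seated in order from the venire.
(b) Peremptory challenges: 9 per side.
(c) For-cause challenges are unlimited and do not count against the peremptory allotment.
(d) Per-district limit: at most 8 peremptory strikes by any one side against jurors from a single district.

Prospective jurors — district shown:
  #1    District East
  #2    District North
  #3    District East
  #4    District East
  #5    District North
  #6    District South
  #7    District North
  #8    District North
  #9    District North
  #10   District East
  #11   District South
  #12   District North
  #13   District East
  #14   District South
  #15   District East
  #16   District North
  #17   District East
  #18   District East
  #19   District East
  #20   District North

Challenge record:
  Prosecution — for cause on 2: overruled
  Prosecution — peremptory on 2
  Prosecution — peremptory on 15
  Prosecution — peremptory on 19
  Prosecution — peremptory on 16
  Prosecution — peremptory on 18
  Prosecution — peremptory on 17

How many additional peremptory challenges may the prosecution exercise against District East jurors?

Prosecution peremptories so far: #2, #15, #19, #16, #18, #17 — 6 of 9 used, 3 left overall.
Against District East: #15, #19, #18, #17 — 4 used; per-district cap 8 leaves 4.
Binding limit: min(3, 4) = 3.

3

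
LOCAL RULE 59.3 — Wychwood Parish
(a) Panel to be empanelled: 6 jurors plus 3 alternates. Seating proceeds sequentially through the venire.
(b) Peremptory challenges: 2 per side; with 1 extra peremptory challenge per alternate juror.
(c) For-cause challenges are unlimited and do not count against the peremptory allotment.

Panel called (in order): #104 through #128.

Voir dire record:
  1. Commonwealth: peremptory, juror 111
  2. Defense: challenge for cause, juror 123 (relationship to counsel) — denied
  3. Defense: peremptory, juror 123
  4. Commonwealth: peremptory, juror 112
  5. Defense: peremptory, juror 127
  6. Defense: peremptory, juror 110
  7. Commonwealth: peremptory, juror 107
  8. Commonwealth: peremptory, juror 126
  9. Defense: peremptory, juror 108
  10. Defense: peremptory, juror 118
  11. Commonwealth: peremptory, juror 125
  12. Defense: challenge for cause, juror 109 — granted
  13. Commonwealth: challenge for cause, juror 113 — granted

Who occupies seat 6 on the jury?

116

Removed: #107, #108, #109, #110, #111, #112, #113, #118, #123, #125, #126, #127.
Seating in order: seats 1–6 → #104, #105, #106, #114, #115, #116; alternates → #117, #119, #120.
So seat 6 is #116.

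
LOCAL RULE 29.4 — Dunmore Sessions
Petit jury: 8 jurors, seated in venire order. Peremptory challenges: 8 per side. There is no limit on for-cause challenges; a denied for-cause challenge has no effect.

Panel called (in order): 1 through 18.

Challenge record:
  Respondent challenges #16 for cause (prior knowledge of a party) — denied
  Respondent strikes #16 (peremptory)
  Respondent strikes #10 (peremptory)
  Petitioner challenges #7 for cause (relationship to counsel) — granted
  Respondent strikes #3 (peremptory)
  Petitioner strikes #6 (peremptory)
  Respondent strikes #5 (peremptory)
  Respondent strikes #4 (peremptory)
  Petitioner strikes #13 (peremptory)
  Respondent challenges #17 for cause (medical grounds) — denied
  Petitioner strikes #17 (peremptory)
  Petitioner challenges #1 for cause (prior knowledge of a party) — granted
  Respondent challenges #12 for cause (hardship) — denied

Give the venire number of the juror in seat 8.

18

Removed: #1, #3, #4, #5, #6, #7, #10, #13, #16, #17. (#12 stays — for-cause denied.)
Filling seats in venire order through position 8: #2, #8, #9, #11, #12, #14, #15, #18.
So seat 8 is #18.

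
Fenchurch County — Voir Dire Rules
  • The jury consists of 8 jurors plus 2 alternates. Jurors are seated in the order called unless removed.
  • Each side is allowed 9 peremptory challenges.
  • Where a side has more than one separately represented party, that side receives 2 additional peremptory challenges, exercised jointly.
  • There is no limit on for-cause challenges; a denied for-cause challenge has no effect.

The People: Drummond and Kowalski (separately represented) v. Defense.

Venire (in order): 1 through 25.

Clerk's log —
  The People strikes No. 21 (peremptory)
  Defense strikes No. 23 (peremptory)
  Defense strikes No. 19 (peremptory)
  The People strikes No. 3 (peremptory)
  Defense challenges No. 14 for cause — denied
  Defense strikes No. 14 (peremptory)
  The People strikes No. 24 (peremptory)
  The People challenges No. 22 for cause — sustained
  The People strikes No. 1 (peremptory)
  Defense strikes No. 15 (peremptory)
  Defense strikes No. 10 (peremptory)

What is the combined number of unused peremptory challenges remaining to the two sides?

11

The People allotment: 9 base + 2 multi-party = 11. Defense allotment: 9.
The People peremptories used: #21, #3, #24, #1 — 4 (the for-cause on #22 doesn't count).
Defense peremptories used: #23, #19, #14, #15, #10 — 5 (the for-cause on #14 doesn't count).
Remaining: (11 − 4) + (9 − 5) = 11.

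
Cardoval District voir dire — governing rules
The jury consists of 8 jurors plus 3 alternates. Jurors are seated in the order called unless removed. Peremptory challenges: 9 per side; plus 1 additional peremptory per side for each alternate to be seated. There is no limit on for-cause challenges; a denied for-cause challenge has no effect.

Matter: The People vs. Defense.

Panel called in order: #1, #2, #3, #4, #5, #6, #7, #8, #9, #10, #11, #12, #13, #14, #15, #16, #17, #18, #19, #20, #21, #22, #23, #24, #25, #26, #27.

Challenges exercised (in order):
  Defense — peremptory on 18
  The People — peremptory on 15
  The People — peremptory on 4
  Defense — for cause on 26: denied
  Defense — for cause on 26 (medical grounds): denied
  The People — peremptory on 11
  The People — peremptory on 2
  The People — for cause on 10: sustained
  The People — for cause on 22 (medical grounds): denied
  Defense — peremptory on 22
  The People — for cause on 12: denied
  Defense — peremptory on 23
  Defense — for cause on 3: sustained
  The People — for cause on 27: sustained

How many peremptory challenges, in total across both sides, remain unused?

17

The People allotment: 9 base + 1 × 3 alternates = 12. Defense allotment: 9 base + 1 × 3 alternates = 12.
The People peremptories used: #15, #4, #11, #2 — 4 (for-cause on #10, #22, #12, #27 don't count).
Defense peremptories used: #18, #22, #23 — 3 (for-cause on #26, #26, #3 don't count).
Remaining: (12 − 4) + (12 − 3) = 17.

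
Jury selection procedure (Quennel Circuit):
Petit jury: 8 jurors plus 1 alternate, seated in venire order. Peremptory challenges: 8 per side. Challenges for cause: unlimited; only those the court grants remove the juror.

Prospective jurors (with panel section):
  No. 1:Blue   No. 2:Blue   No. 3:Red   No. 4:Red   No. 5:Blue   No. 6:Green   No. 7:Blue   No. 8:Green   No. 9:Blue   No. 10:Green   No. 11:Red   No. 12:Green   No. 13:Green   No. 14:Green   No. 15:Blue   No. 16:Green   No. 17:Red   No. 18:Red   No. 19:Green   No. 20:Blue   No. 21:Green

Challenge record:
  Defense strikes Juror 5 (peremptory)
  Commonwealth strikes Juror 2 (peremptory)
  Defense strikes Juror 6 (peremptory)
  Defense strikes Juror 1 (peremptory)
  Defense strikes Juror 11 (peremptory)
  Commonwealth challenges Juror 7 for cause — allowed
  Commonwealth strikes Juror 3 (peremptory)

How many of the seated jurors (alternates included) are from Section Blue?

2

Removed: #1, #2, #3, #5, #6, #7, #11.
Seated (9 incl. alternates): #4, #8, #9, #10, #12, #13, #14, #15, #16.
Of those, in Section Blue: #9, #15 → 2.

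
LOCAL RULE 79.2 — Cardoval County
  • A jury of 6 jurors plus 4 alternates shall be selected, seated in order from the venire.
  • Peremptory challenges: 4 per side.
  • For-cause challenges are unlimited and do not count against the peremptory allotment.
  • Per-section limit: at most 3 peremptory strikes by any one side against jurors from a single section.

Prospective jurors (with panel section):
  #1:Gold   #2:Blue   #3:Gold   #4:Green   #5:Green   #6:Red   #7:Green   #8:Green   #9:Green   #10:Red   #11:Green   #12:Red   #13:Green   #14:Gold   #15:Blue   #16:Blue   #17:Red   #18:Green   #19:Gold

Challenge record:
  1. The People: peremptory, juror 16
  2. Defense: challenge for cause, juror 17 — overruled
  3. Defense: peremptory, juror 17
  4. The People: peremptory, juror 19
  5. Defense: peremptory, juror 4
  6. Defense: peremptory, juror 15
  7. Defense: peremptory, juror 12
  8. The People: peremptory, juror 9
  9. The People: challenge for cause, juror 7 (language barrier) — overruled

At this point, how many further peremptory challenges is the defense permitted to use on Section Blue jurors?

0

Defense peremptories so far: #17, #4, #15, #12 — 4 of 4 used, 0 left overall.
Against Section Blue: #15 — 1 used; per-section cap 3 leaves 2.
Binding limit: min(0, 2) = 0.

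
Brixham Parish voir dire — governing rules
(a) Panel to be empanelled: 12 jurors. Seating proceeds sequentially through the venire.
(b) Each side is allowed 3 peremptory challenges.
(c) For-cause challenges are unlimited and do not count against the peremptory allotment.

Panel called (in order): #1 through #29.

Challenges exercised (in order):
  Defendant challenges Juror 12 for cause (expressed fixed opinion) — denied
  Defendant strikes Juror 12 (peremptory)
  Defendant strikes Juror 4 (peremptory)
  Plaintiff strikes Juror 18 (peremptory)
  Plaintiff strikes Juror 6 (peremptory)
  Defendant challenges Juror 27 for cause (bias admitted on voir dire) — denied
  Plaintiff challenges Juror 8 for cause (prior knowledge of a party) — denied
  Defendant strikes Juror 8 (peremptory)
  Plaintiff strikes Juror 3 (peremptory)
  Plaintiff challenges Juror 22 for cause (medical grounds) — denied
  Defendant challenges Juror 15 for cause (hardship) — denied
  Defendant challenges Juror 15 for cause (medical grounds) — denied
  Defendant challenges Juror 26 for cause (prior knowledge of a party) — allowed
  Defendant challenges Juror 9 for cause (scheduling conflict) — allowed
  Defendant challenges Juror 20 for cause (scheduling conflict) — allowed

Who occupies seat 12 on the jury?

19

Removed: #3, #4, #6, #8, #9, #12, #18, #20, #26. (#15, #22, #27 stay — for-cause denied.)
Seating in order: seats 1–12 → #1, #2, #5, #7, #10, #11, #13, #14, #15, #16, #17, #19.
So seat 12 is #19.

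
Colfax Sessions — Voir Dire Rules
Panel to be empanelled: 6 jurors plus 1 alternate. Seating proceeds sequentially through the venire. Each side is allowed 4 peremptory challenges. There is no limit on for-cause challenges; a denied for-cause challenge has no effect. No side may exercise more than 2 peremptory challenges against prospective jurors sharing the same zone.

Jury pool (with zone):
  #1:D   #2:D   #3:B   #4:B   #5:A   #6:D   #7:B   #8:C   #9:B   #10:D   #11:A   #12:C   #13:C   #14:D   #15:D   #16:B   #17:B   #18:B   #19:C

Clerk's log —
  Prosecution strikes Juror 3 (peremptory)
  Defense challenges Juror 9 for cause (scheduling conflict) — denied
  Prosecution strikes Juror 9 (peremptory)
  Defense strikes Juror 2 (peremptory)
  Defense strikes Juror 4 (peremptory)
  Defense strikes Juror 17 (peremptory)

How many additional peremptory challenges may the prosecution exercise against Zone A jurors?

2

Prosecution peremptories so far: #3, #9 — 2 of 4 used, 2 left overall.
Against Zone A: none yet — per-zone cap 2 leaves 2.
Binding limit: min(2, 2) = 2.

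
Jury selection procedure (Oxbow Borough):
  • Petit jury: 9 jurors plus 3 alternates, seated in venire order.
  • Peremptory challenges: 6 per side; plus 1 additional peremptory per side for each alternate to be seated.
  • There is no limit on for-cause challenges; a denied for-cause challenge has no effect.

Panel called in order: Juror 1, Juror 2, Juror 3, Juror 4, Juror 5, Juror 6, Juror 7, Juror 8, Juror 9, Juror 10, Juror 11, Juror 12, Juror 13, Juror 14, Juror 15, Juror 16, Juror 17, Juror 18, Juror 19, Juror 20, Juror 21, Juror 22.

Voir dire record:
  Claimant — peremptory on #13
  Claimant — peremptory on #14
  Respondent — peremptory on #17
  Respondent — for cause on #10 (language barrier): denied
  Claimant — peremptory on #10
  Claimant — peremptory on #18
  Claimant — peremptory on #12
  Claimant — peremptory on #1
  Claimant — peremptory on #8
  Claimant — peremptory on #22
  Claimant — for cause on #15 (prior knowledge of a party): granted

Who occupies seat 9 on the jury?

Removed: #1, #8, #10, #12, #13, #14, #15, #17, #18, #22.
Filling seats in venire order through position 9: #2, #3, #4, #5, #6, #7, #9, #11, #16.
So seat 9 is #16.

16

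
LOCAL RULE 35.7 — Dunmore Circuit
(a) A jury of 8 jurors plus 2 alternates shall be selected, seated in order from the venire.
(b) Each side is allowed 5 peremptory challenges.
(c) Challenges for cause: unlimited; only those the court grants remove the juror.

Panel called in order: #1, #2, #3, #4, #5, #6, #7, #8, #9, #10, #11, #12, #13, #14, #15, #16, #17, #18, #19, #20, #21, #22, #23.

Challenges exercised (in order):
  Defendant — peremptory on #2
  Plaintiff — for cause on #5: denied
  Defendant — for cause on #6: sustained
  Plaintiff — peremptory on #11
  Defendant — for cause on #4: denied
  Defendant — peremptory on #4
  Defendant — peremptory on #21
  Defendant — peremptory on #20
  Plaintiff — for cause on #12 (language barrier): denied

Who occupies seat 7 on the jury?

10

Removed: #2, #4, #6, #11, #20, #21. (#5, #12 stay — for-cause denied.)
Seating in order: seats 1–8 → #1, #3, #5, #7, #8, #9, #10, #12; alternates → #13, #14.
So seat 7 is #10.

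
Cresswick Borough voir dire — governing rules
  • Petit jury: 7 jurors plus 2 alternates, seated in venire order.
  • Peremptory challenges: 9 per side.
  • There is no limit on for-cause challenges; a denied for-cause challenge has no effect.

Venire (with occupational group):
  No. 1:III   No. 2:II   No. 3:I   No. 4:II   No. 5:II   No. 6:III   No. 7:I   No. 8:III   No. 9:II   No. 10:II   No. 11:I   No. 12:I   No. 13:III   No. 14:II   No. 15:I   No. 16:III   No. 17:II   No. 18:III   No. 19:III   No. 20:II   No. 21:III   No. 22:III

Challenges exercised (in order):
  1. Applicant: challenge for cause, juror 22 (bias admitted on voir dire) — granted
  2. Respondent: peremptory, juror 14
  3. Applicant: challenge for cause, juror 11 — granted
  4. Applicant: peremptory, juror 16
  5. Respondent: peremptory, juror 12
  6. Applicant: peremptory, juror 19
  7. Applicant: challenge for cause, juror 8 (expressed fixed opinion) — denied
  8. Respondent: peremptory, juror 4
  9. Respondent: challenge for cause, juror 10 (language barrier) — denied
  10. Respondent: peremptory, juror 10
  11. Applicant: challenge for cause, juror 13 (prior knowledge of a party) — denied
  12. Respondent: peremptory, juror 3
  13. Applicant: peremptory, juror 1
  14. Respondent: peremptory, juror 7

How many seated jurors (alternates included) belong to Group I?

1

Removed: #1, #3, #4, #7, #10, #11, #12, #14, #16, #19, #22.
Seated (9 incl. alternates): #2, #5, #6, #8, #9, #13, #15, #17, #18.
Of those, in Group I: #15 → 1.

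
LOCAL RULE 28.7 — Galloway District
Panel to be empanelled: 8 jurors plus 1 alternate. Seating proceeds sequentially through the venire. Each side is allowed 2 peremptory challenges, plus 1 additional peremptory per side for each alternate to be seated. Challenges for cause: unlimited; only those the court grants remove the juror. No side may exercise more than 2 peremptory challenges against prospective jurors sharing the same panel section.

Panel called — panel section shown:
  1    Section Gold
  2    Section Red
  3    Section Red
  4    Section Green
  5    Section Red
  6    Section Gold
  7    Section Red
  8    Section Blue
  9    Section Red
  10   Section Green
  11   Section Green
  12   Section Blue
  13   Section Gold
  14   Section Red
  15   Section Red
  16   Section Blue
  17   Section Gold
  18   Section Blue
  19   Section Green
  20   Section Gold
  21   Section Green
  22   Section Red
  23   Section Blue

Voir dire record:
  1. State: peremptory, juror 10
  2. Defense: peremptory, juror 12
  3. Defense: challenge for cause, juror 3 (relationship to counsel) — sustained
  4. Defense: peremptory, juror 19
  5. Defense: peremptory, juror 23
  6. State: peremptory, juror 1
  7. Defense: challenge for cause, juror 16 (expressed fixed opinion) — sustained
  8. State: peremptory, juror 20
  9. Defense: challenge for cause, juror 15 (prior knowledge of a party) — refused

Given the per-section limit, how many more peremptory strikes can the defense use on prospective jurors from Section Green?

0

Defense peremptories so far: #12, #19, #23 — 3 of 3 used, 0 left overall.
Against Section Green: #19 — 1 used; per-section cap 2 leaves 1.
Binding limit: min(0, 1) = 0.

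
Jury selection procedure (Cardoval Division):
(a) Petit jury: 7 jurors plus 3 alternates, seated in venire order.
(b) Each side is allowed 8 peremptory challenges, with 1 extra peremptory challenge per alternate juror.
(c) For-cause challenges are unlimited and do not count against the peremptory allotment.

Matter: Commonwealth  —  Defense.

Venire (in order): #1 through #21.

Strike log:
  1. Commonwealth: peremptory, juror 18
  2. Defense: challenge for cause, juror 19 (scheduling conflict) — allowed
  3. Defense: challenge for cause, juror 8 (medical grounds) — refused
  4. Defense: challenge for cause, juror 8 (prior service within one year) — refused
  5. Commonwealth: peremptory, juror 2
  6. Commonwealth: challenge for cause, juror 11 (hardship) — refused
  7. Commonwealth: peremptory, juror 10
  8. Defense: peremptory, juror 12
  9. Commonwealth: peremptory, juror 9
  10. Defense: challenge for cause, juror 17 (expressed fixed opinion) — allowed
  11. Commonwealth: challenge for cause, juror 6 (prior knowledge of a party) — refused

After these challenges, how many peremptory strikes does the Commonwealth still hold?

Commonwealth allotment: 8 base + 1 × 3 alternates = 11.
Commonwealth peremptories used: #18, #2, #10, #9 — 4 (for-cause on #11, #6 don't count).
Remaining: 11 − 4 = 7.

7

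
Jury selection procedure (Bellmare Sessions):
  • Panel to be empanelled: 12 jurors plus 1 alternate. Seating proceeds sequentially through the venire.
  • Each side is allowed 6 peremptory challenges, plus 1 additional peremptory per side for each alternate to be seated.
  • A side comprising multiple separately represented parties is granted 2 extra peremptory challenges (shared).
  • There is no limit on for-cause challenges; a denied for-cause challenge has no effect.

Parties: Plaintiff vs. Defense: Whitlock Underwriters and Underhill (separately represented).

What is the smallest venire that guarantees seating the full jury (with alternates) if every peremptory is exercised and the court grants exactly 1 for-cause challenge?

30

Seats to fill: 12 + 1 alternates = 13.
Peremptories — Plaintiff: 6 + 1×1 = 7; Defense: 6 + 1×1 + 2 = 9; total 16.
For-cause removals: 1.
Minimum venire: 13 + 16 + 1 = 30.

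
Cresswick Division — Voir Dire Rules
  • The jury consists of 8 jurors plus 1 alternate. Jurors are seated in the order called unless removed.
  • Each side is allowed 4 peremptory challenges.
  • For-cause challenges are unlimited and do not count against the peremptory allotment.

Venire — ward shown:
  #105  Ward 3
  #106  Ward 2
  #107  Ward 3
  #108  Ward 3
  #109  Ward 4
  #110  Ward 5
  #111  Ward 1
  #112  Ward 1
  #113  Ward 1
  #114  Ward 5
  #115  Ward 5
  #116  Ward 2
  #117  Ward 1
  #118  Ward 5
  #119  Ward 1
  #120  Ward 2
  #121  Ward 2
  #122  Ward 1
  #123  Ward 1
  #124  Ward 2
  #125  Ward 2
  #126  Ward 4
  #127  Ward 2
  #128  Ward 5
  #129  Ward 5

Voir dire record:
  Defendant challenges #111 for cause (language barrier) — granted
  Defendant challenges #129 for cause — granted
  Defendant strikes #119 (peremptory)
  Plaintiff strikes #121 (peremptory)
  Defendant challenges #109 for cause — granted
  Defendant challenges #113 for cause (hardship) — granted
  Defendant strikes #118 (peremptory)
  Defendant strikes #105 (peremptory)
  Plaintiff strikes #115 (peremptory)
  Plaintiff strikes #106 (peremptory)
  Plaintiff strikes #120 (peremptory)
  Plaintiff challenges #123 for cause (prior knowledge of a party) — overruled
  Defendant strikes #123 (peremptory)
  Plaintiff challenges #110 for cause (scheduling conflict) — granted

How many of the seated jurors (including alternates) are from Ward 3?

2

Removed: #105, #106, #109, #110, #111, #113, #115, #118, #119, #120, #121, #123, #129.
Seated (9 incl. alternates): #107, #108, #112, #114, #116, #117, #122, #124, #125.
Of those, in Ward 3: #107, #108 → 2.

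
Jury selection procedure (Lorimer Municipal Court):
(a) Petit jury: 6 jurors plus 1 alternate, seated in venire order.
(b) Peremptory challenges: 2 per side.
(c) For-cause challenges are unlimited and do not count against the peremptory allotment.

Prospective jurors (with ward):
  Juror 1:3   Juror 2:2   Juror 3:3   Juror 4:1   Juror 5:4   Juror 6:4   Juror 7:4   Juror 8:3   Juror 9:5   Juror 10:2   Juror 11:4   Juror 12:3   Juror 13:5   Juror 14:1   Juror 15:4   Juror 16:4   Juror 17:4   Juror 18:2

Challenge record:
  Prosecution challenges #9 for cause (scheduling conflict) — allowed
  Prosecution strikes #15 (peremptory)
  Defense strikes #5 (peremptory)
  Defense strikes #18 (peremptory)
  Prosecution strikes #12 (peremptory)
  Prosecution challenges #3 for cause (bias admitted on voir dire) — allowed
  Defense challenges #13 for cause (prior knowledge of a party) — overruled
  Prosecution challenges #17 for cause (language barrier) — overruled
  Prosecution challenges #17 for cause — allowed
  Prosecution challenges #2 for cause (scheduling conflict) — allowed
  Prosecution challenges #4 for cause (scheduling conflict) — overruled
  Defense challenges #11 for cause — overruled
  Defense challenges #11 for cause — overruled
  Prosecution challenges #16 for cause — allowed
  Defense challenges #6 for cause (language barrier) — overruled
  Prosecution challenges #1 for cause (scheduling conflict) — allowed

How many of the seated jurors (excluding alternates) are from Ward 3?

Removed: #1, #2, #3, #5, #9, #12, #15, #16, #17, #18.
Seated jurors 1–6: #4, #6, #7, #8, #10, #11 (alternates #13 not counted).
Of those, in Ward 3: #8 → 1.

1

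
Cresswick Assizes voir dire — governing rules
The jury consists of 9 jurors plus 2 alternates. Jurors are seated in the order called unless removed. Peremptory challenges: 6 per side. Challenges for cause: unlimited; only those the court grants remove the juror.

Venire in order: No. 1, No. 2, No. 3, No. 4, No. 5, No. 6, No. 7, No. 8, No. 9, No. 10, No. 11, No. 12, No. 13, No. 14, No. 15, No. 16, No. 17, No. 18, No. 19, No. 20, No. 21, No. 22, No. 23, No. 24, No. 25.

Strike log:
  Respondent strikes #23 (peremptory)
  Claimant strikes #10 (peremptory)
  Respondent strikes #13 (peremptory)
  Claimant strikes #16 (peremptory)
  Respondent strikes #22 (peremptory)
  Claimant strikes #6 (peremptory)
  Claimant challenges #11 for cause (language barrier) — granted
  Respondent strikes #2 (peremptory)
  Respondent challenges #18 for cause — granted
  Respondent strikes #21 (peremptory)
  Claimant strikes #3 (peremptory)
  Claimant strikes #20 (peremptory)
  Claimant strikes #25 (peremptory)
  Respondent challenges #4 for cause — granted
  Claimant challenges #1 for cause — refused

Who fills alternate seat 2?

Removed: #2, #3, #4, #6, #10, #11, #13, #16, #18, #20, #21, #22, #23, #25. (#1 stays — for-cause denied.)
Seating in order: seats 1–9 → #1, #5, #7, #8, #9, #12, #14, #15, #17; alternates → #19, #24.
So alternate 2 is #24.

24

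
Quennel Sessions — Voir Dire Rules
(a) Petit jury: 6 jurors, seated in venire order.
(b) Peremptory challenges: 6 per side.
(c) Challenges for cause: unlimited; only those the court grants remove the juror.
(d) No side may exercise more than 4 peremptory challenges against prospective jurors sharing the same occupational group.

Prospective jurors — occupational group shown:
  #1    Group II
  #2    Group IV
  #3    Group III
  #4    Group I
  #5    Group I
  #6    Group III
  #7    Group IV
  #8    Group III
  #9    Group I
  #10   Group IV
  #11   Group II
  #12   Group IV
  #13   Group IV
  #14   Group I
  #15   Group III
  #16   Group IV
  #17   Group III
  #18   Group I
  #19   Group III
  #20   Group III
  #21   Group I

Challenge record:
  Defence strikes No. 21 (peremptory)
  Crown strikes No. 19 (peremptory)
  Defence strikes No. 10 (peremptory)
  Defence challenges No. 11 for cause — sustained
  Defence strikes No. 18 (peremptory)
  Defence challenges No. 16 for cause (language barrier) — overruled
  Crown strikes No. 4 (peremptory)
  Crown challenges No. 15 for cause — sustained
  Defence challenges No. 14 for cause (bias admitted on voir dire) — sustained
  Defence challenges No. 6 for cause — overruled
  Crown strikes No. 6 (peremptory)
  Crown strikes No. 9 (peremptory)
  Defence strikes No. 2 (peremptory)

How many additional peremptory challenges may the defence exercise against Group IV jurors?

Defence peremptories so far: #21, #10, #18, #2 — 4 of 6 used, 2 left overall.
Against Group IV: #10, #2 — 2 used; per-group cap 4 leaves 2.
Binding limit: min(2, 2) = 2.

2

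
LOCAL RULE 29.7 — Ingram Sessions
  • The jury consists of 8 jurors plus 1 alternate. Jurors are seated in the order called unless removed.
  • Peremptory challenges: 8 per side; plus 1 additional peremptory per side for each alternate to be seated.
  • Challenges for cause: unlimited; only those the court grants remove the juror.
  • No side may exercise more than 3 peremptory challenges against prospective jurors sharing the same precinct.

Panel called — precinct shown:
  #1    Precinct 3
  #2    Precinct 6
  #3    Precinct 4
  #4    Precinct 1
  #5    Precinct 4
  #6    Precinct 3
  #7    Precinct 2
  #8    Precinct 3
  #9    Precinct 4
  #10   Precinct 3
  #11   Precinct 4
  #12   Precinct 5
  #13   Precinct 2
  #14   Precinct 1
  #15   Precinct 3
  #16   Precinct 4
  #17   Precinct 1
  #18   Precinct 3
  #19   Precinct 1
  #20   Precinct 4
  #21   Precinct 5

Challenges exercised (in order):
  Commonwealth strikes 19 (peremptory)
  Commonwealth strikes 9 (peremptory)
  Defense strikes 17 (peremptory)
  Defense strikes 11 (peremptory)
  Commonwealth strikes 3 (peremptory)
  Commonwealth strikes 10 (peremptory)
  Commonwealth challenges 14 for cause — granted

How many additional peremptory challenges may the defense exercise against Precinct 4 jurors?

2

Defense peremptories so far: #17, #11 — 2 of 9 used, 7 left overall.
Against Precinct 4: #11 — 1 used; per-precinct cap 3 leaves 2.
Binding limit: min(7, 2) = 2.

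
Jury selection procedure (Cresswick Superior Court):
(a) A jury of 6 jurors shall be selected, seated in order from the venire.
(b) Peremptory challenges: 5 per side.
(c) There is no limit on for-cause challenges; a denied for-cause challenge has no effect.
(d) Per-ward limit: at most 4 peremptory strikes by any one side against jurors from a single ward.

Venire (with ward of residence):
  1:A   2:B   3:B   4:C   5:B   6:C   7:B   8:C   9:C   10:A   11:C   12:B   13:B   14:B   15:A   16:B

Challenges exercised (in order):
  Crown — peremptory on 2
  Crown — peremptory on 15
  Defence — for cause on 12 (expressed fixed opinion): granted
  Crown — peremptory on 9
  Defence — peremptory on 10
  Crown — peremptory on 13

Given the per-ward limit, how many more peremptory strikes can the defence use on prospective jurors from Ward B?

4

Defence peremptories so far: #10 — 1 of 5 used, 4 left overall.
Against Ward B: none yet — per-ward cap 4 leaves 4.
Binding limit: min(4, 4) = 4.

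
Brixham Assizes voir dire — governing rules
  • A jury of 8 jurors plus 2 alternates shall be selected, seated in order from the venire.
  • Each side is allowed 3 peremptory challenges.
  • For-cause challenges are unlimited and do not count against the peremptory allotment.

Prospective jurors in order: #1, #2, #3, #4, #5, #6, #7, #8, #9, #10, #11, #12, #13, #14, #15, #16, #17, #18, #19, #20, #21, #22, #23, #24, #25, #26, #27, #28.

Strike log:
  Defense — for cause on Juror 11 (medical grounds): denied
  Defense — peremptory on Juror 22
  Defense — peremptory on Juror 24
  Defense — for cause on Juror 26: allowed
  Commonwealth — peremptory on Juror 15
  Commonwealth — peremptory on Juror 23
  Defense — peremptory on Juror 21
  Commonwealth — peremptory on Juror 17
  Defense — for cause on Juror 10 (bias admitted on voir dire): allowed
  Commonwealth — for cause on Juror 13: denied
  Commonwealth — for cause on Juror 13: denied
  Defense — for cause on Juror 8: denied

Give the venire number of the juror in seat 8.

Removed: #10, #15, #17, #21, #22, #23, #24, #26. (#8, #11, #13 stay — for-cause denied.)
Seating in order: seats 1–8 → #1, #2, #3, #4, #5, #6, #7, #8; alternates → #9, #11.
So seat 8 is #8.

8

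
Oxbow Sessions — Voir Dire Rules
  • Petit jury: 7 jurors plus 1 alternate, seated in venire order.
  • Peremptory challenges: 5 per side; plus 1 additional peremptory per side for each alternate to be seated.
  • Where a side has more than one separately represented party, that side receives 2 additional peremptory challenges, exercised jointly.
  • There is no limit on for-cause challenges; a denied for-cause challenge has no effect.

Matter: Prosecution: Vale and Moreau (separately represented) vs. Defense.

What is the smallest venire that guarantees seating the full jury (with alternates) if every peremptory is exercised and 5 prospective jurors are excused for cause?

27

Seats to fill: 7 + 1 alternates = 8.
Peremptories — Prosecution: 5 + 1×1 + 2 = 8; Defense: 5 + 1×1 = 6; total 14.
For-cause removals: 5.
Minimum venire: 8 + 14 + 5 = 27.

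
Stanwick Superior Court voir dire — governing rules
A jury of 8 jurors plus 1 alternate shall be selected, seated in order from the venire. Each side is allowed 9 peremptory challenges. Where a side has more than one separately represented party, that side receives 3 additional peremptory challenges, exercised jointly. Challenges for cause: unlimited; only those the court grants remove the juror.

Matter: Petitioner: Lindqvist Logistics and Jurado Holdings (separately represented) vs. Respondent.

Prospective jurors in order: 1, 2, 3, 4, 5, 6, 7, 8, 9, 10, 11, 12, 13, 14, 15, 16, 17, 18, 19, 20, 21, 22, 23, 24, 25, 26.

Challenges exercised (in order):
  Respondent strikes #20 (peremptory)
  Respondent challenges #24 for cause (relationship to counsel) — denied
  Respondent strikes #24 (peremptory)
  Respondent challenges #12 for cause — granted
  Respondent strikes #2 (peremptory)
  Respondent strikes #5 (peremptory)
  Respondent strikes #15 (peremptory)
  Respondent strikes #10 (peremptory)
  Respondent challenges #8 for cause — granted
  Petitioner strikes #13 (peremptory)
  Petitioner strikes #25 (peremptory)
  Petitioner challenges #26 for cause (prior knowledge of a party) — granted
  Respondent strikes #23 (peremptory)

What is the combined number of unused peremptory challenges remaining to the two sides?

12

Petitioner allotment: 9 base + 3 multi-party = 12. Respondent allotment: 9.
Petitioner peremptories used: #13, #25 — 2 (the for-cause on #26 doesn't count).
Respondent peremptories used: #20, #24, #2, #5, #15, #10, #23 — 7 (for-cause on #24, #12, #8 don't count).
Remaining: (12 − 2) + (9 − 7) = 12.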